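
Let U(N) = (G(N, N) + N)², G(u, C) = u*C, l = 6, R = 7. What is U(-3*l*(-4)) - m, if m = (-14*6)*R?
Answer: 27626124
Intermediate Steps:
G(u, C) = C*u
m = -588 (m = -14*6*7 = -84*7 = -588)
U(N) = (N + N²)² (U(N) = (N*N + N)² = (N² + N)² = (N + N²)²)
U(-3*l*(-4)) - m = (-3*6*(-4))²*(1 - 3*6*(-4))² - 1*(-588) = (-18*(-4))²*(1 - 18*(-4))² + 588 = 72²*(1 + 72)² + 588 = 5184*73² + 588 = 5184*5329 + 588 = 27625536 + 588 = 27626124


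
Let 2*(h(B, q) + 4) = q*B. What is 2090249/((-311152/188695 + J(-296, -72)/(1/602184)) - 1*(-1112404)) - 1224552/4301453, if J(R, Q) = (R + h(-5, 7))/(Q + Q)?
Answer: 13592915283304533708/23766792474166726283 ≈ 0.57193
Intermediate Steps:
h(B, q) = -4 + B*q/2 (h(B, q) = -4 + (q*B)/2 = -4 + (B*q)/2 = -4 + B*q/2)
J(R, Q) = (-43/2 + R)/(2*Q) (J(R, Q) = (R + (-4 + (½)*(-5)*7))/(Q + Q) = (R + (-4 - 35/2))/((2*Q)) = (R - 43/2)*(1/(2*Q)) = (-43/2 + R)*(1/(2*Q)) = (-43/2 + R)/(2*Q))
2090249/((-311152/188695 + J(-296, -72)/(1/602184)) - 1*(-1112404)) - 1224552/4301453 = 2090249/((-311152/188695 + ((¼)*(-43 + 2*(-296))/(-72))/(1/602184)) - 1*(-1112404)) - 1224552/4301453 = 2090249/((-311152*1/188695 + ((¼)*(-1/72)*(-43 - 592))/(1/602184)) + 1112404) - 1224552*1/4301453 = 2090249/((-311152/188695 + ((¼)*(-1/72)*(-635))*602184) + 1112404) - 1224552/4301453 = 2090249/((-311152/188695 + (635/288)*602184) + 1112404) - 1224552/4301453 = 2090249/((-311152/188695 + 15932785/12) + 1112404) - 1224552/4301453 = 2090249/(3006433131751/2264340 + 1112404) - 1224552/4301453 = 2090249/(5525294005111/2264340) - 1224552/4301453 = 2090249*(2264340/5525294005111) - 1224552/4301453 = 4733034420660/5525294005111 - 1224552/4301453 = 13592915283304533708/23766792474166726283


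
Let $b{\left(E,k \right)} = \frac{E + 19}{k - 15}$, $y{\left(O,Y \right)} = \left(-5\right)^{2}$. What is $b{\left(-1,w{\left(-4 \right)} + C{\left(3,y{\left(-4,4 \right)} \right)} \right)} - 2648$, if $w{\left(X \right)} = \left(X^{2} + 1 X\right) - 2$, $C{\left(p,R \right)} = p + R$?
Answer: $- \frac{60886}{23} \approx -2647.2$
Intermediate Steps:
$y{\left(O,Y \right)} = 25$
$C{\left(p,R \right)} = R + p$
$w{\left(X \right)} = -2 + X + X^{2}$ ($w{\left(X \right)} = \left(X^{2} + X\right) - 2 = \left(X + X^{2}\right) - 2 = -2 + X + X^{2}$)
$b{\left(E,k \right)} = \frac{19 + E}{-15 + k}$
$b{\left(-1,w{\left(-4 \right)} + C{\left(3,y{\left(-4,4 \right)} \right)} \right)} - 2648 = \frac{19 - 1}{-15 + \left(\left(-2 - 4 + \left(-4\right)^{2}\right) + \left(25 + 3\right)\right)} - 2648 = \frac{1}{-15 + \left(\left(-2 - 4 + 16\right) + 28\right)} 18 - 2648 = \frac{1}{-15 + \left(10 + 28\right)} 18 - 2648 = \frac{1}{-15 + 38} \cdot 18 - 2648 = \frac{1}{23} \cdot 18 - 2648 = \frac{18}{23} - 2648 = - \frac{60886}{23}$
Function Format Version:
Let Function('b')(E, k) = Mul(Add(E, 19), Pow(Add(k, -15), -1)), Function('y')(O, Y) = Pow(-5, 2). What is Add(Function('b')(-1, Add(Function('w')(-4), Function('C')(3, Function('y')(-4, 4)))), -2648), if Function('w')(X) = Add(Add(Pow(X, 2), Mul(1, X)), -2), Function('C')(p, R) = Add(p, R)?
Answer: Rational(-60886, 23) ≈ -2647.2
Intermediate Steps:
Function('y')(O, Y) = 25
Function('C')(p, R) = Add(R, p)
Function('w')(X) = Add(-2, X, Pow(X, 2)) (Function('w')(X) = Add(Add(Pow(X, 2), X), -2) = Add(Add(X, Pow(X, 2)), -2) = Add(-2, X, Pow(X, 2)))
Function('b')(E, k) = Mul(Pow(Add(-15, k), -1), Add(19, E)) (Function('b')(E, k) = Mul(Add(19, E), Pow(Add(-15, k), -1)) = Mul(Pow(Add(-15, k), -1), Add(19, E)))
Add(Function('b')(-1, Add(Function('w')(-4), Function('C')(3, Function('y')(-4, 4)))), -2648) = Add(Mul(Pow(Add(-15, Add(Add(-2, -4, Pow(-4, 2)), Add(25, 3))), -1), Add(19, -1)), -2648) = Add(Mul(Pow(Add(-15, Add(Add(-2, -4, 16), 28)), -1), 18), -2648) = Add(Mul(Pow(Add(-15, Add(10, 28)), -1), 18), -2648) = Add(Mul(Pow(Add(-15, 38), -1), 18), -2648) = Add(Mul(Pow(23, -1), 18), -2648) = Add(Mul(Rational(1, 23), 18), -2648) = Add(Rational(18, 23), -2648) = Rational(-60886, 23)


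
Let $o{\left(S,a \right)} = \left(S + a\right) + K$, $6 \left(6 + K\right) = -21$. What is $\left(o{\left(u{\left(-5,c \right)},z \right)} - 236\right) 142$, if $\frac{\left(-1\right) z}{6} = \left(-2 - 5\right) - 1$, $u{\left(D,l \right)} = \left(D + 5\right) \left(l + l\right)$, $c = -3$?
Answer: $-28045$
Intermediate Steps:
$u{\left(D,l \right)} = 2 l \left(5 + D\right)$ ($u{\left(D,l \right)} = \left(5 + D\right) 2 l = 2 l \left(5 + D\right)$)
$K = - \frac{19}{2}$ ($K = -6 + \frac{1}{6} \left(-21\right) = -6 - \frac{7}{2} = - \frac{19}{2} \approx -9.5$)
$z = 48$ ($z = - 6 \left(\left(-2 - 5\right) - 1\right) = - 6 \left(-7 - 1\right) = \left(-6\right) \left(-8\right) = 48$)
$o{\left(S,a \right)} = - \frac{19}{2} + S + a$ ($o{\left(S,a \right)} = \left(S + a\right) - \frac{19}{2} = - \frac{19}{2} + S + a$)
$\left(o{\left(u{\left(-5,c \right)},z \right)} - 236\right) 142 = \left(\left(- \frac{19}{2} + 2 \left(-3\right) \left(5 - 5\right) + 48\right) - 236\right) 142 = \left(\left(- \frac{19}{2} + 2 \left(-3\right) 0 + 48\right) - 236\right) 142 = \left(\left(- \frac{19}{2} + 0 + 48\right) - 236\right) 142 = \left(\frac{77}{2} - 236\right) 142 = \left(- \frac{395}{2}\right) 142 = -28045$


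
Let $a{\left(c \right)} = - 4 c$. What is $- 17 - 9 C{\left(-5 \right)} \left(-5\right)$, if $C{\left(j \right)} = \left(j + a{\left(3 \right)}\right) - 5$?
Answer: $16830$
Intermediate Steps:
$C{\left(j \right)} = -17 + j$ ($C{\left(j \right)} = \left(j - 12\right) - 5 = \left(-12 + j\right) - 5 = -17 + j$)
$- 17 - 9 C{\left(-5 \right)} \left(-5\right) = - 17 - 9 \left(-17 - 5\right) \left(-5\right) = - 17 \left(-9\right) \left(-22\right) \left(-5\right) = - 17 \cdot 198 \left(-5\right) = \left(-17\right) \left(-990\right) = 16830$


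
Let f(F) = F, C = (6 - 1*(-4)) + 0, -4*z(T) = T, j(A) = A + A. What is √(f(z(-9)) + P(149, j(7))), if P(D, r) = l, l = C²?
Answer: √409/2 ≈ 10.112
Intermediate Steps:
j(A) = 2*A
z(T) = -T/4
C = 10 (C = (6 + 4) + 0 = 10 + 0 = 10)
l = 100 (l = 10² = 100)
P(D, r) = 100
√(f(z(-9)) + P(149, j(7))) = √(-¼*(-9) + 100) = √(9/4 + 100) = √(409/4) = √409/2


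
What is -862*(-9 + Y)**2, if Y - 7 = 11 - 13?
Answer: -13792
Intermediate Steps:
Y = 5 (Y = 7 + (11 - 13) = 7 - 2 = 5)
-862*(-9 + Y)**2 = -862*(-9 + 5)**2 = -862*(-4)**2 = -862*16 = -13792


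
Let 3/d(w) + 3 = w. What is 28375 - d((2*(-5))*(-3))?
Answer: 255374/9 ≈ 28375.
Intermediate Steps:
d(w) = 3/(-3 + w)
28375 - d((2*(-5))*(-3)) = 28375 - 3/(-3 + (2*(-5))*(-3)) = 28375 - 3/(-3 - 10*(-3)) = 28375 - 3/(-3 + 30) = 28375 - 3/27 = 28375 - 1*1/9 = 28375 - 1/9 = 255374/9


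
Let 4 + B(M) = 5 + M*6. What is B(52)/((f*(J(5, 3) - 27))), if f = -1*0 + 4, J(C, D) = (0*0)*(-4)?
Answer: -313/108 ≈ -2.8981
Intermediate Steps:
J(C, D) = 0 (J(C, D) = 0*(-4) = 0)
B(M) = 1 + 6*M (B(M) = -4 + (5 + M*6) = -4 + (5 + 6*M) = 1 + 6*M)
f = 4 (f = 0 + 4 = 4)
B(52)/((f*(J(5, 3) - 27))) = (1 + 6*52)/((4*(0 - 27))) = (1 + 312)/((4*(-27))) = 313/(-108) = 313*(-1/108) = -313/108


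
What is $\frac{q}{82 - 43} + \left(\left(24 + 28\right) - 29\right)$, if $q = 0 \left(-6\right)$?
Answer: $23$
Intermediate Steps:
$q = 0$
$\frac{q}{82 - 43} + \left(\left(24 + 28\right) - 29\right) = \frac{1}{82 - 43} \cdot 0 + \left(\left(24 + 28\right) - 29\right) = \frac{1}{39} \cdot 0 + \left(52 - 29\right) = \frac{1}{39} \cdot 0 + 23 = 0 + 23 = 23$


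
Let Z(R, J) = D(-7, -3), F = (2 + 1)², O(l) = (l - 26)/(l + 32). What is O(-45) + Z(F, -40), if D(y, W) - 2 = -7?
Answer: 6/13 ≈ 0.46154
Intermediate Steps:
D(y, W) = -5 (D(y, W) = 2 - 7 = -5)
O(l) = (-26 + l)/(32 + l)
F = 9 (F = 3² = 9)
Z(R, J) = -5
O(-45) + Z(F, -40) = (-26 - 45)/(32 - 45) - 5 = -71/(-13) - 5 = -1/13*(-71) - 5 = 71/13 - 5 = 6/13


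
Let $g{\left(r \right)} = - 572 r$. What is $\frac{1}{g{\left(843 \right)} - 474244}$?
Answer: $- \frac{1}{956440} \approx -1.0455 \cdot 10^{-6}$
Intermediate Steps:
$g{\left(r \right)} = - 572 r$
$\frac{1}{g{\left(843 \right)} - 474244} = \frac{1}{\left(-572\right) 843 - 474244} = \frac{1}{-482196 - 474244} = \frac{1}{-956440} = - \frac{1}{956440}$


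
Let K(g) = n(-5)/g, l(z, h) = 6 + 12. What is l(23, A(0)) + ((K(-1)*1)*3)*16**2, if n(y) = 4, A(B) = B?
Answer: -3054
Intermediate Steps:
l(z, h) = 18
K(g) = 4/g
l(23, A(0)) + ((K(-1)*1)*3)*16**2 = 18 + (((4/(-1))*1)*3)*16**2 = 18 + (((4*(-1))*1)*3)*256 = 18 + (-4*1*3)*256 = 18 - 4*3*256 = 18 - 12*256 = 18 - 3072 = -3054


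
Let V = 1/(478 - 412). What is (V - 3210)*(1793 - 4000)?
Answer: 467572813/66 ≈ 7.0844e+6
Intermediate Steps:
V = 1/66 ≈ 0.015152
(V - 3210)*(1793 - 4000) = (1/66 - 3210)*(1793 - 4000) = -211859/66*(-2207) = 467572813/66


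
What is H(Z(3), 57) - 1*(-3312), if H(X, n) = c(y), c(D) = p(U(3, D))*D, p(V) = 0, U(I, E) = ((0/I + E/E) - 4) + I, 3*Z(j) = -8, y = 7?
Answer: 3312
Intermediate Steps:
Z(j) = -8/3 (Z(j) = (⅓)*(-8) = -8/3)
U(I, E) = -3 + I (U(I, E) = ((0 + 1) - 4) + I = (1 - 4) + I = -3 + I)
c(D) = 0 (c(D) = 0*D = 0)
H(X, n) = 0
H(Z(3), 57) - 1*(-3312) = 0 - 1*(-3312) = 0 + 3312 = 3312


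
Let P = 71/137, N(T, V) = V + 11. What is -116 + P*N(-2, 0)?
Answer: -15111/137 ≈ -110.30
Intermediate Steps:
N(T, V) = 11 + V
P = 71/137 (P = 71*(1/137) = 71/137 ≈ 0.51825)
-116 + P*N(-2, 0) = -116 + 71*(11 + 0)/137 = -116 + (71/137)*11 = -116 + 781/137 = -15111/137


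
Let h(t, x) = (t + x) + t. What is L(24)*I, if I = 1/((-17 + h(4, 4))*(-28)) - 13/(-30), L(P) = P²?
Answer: 1776/7 ≈ 253.71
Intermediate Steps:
h(t, x) = x + 2*t
I = 37/84 (I = 1/((-17 + (4 + 2*4))*(-28)) - 13/(-30) = -1/28/(-17 + (4 + 8)) - 13*(-1/30) = -1/28/(-17 + 12) + 13/30 = -1/28/(-5) + 13/30 = -⅕*(-1/28) + 13/30 = 1/140 + 13/30 = 37/84 ≈ 0.44048)
L(24)*I = 24²*(37/84) = 576*(37/84) = 1776/7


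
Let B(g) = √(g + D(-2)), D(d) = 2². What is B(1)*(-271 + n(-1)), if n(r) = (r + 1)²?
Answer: -271*√5 ≈ -605.97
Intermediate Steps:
D(d) = 4
n(r) = (1 + r)²
B(g) = √(4 + g) (B(g) = √(g + 4) = √(4 + g))
B(1)*(-271 + n(-1)) = √(4 + 1)*(-271 + (1 - 1)²) = √5*(-271 + 0²) = √5*(-271 + 0) = √5*(-271) = -271*√5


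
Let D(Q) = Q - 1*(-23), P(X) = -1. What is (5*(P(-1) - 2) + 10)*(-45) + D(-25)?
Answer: 223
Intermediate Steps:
D(Q) = 23 + Q (D(Q) = Q + 23 = 23 + Q)
(5*(P(-1) - 2) + 10)*(-45) + D(-25) = (5*(-1 - 2) + 10)*(-45) + (23 - 25) = (5*(-3) + 10)*(-45) - 2 = (-15 + 10)*(-45) - 2 = -5*(-45) - 2 = 225 - 2 = 223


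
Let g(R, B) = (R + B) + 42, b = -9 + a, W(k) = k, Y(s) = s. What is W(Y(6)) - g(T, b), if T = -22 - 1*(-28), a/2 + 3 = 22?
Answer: -71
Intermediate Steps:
a = 38 (a = -6 + 2*22 = -6 + 44 = 38)
T = 6 (T = -22 + 28 = 6)
b = 29 (b = -9 + 38 = 29)
g(R, B) = 42 + B + R (g(R, B) = (B + R) + 42 = 42 + B + R)
W(Y(6)) - g(T, b) = 6 - (42 + 29 + 6) = 6 - 1*77 = 6 - 77 = -71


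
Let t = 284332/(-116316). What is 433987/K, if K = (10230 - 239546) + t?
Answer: -12619907973/6668351047 ≈ -1.8925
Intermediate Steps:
t = -71083/29079 (t = 284332*(-1/116316) = -71083/29079 ≈ -2.4445)
K = -6668351047/29079 (K = (10230 - 239546) - 71083/29079 = -229316 - 71083/29079 = -6668351047/29079 ≈ -2.2932e+5)
433987/K = 433987/(-6668351047/29079) = 433987*(-29079/6668351047) = -12619907973/6668351047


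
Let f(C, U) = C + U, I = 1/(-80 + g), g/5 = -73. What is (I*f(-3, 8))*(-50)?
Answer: 50/89 ≈ 0.56180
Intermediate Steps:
g = -365 (g = 5*(-73) = -365)
I = -1/445 (I = 1/(-80 - 365) = 1/(-445) = -1/445 ≈ -0.0022472)
(I*f(-3, 8))*(-50) = -(-3 + 8)/445*(-50) = -1/445*5*(-50) = -1/89*(-50) = 50/89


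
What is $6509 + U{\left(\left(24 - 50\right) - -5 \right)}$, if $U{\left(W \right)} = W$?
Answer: $6488$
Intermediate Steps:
$6509 + U{\left(\left(24 - 50\right) - -5 \right)} = 6509 + \left(\left(24 - 50\right) - -5\right) = 6509 + \left(\left(24 - 50\right) + 5\right) = 6509 + \left(-26 + 5\right) = 6509 - 21 = 6488$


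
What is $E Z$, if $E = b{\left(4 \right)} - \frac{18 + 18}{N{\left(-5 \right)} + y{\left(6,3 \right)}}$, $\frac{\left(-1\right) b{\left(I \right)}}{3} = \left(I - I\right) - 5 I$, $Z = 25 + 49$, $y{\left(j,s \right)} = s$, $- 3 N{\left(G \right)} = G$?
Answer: $\frac{27084}{7} \approx 3869.1$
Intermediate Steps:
$N{\left(G \right)} = - \frac{G}{3}$
$Z = 74$
$b{\left(I \right)} = 15 I$ ($b{\left(I \right)} = - 3 \left(\left(I - I\right) - 5 I\right) = - 3 \left(0 - 5 I\right) = - 3 \left(- 5 I\right) = 15 I$)
$E = \frac{366}{7}$ ($E = 15 \cdot 4 - \frac{18 + 18}{\left(- \frac{1}{3}\right) \left(-5\right) + 3} = 60 - \frac{36}{\frac{5}{3} + 3} = 60 - \frac{36}{\frac{14}{3}} = 60 - 36 \cdot \frac{3}{14} = 60 - \frac{54}{7} = \frac{366}{7} \approx 52.286$)
$E Z = \frac{366}{7} \cdot 74 = \frac{27084}{7}$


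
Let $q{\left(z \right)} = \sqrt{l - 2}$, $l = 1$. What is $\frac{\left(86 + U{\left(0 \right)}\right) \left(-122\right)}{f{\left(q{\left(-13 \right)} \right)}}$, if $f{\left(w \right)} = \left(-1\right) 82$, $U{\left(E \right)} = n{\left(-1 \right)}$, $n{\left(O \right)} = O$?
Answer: $\frac{5185}{41} \approx 126.46$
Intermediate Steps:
$U{\left(E \right)} = -1$
$q{\left(z \right)} = i$ ($q{\left(z \right)} = \sqrt{1 - 2} = \sqrt{-1} = i$)
$f{\left(w \right)} = -82$
$\frac{\left(86 + U{\left(0 \right)}\right) \left(-122\right)}{f{\left(q{\left(-13 \right)} \right)}} = \frac{\left(86 - 1\right) \left(-122\right)}{-82} = 85 \left(-122\right) \left(- \frac{1}{82}\right) = \left(-10370\right) \left(- \frac{1}{82}\right) = \frac{5185}{41}$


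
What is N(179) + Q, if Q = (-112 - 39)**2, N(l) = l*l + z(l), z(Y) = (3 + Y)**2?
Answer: 87966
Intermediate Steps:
N(l) = l**2 + (3 + l)**2 (N(l) = l*l + (3 + l)**2 = l**2 + (3 + l)**2)
Q = 22801 (Q = (-151)**2 = 22801)
N(179) + Q = (179**2 + (3 + 179)**2) + 22801 = (32041 + 182**2) + 22801 = (32041 + 33124) + 22801 = 65165 + 22801 = 87966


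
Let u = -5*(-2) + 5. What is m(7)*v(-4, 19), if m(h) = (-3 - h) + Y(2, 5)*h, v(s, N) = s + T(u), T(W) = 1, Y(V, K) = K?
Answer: -75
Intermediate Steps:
u = 15 (u = 10 + 5 = 15)
v(s, N) = 1 + s (v(s, N) = s + 1 = 1 + s)
m(h) = -3 + 4*h (m(h) = (-3 - h) + 5*h = -3 + 4*h)
m(7)*v(-4, 19) = (-3 + 4*7)*(1 - 4) = (-3 + 28)*(-3) = 25*(-3) = -75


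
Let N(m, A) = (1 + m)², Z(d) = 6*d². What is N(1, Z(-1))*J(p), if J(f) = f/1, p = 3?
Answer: 12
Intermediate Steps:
J(f) = f (J(f) = f*1 = f)
N(1, Z(-1))*J(p) = (1 + 1)²*3 = 2²*3 = 4*3 = 12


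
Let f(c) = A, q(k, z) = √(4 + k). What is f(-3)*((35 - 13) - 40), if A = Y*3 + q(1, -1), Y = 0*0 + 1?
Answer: -54 - 18*√5 ≈ -94.249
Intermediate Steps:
Y = 1 (Y = 0 + 1 = 1)
A = 3 + √5 (A = 1*3 + √(4 + 1) = 3 + √5 ≈ 5.2361)
f(c) = 3 + √5
f(-3)*((35 - 13) - 40) = (3 + √5)*((35 - 13) - 40) = (3 + √5)*(22 - 40) = (3 + √5)*(-18) = -54 - 18*√5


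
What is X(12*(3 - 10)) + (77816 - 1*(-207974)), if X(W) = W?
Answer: 285706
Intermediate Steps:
X(12*(3 - 10)) + (77816 - 1*(-207974)) = 12*(3 - 10) + (77816 - 1*(-207974)) = 12*(-7) + (77816 + 207974) = -84 + 285790 = 285706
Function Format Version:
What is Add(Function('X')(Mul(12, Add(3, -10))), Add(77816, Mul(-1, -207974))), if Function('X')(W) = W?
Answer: 285706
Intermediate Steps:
Add(Function('X')(Mul(12, Add(3, -10))), Add(77816, Mul(-1, -207974))) = Add(Mul(12, Add(3, -10)), Add(77816, Mul(-1, -207974))) = Add(Mul(12, -7), Add(77816, 207974)) = Add(-84, 285790) = 285706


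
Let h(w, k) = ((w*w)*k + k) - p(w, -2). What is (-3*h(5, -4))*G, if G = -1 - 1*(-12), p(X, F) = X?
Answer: 3597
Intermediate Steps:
G = 11 (G = -1 + 12 = 11)
h(w, k) = k - w + k*w² (h(w, k) = ((w*w)*k + k) - w = (w²*k + k) - w = (k*w² + k) - w = (k + k*w²) - w = k - w + k*w²)
(-3*h(5, -4))*G = -3*(-4 - 1*5 - 4*5²)*11 = -3*(-4 - 5 - 4*25)*11 = -3*(-4 - 5 - 100)*11 = -3*(-109)*11 = 327*11 = 3597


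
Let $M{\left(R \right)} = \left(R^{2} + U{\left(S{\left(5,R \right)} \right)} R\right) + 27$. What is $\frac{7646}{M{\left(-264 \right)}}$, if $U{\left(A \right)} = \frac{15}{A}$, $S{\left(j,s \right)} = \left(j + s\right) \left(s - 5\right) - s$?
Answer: $\frac{106944602}{975214809} \approx 0.10966$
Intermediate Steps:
$S{\left(j,s \right)} = - s + \left(-5 + s\right) \left(j + s\right)$ ($S{\left(j,s \right)} = \left(j + s\right) \left(-5 + s\right) - s = \left(-5 + s\right) \left(j + s\right) - s = - s + \left(-5 + s\right) \left(j + s\right)$)
$M{\left(R \right)} = 27 + R^{2} + \frac{15 R}{-25 + R^{2} - R}$ ($M{\left(R \right)} = \left(R^{2} + \frac{15}{R^{2} - 6 R - 25 + 5 R} R\right) + 27 = \left(R^{2} + \frac{15}{-25 + R^{2} - R} R\right) + 27 = \left(R^{2} + \frac{15 R}{-25 + R^{2} - R}\right) + 27 = 27 + R^{2} + \frac{15 R}{-25 + R^{2} - R}$)
$\frac{7646}{M{\left(-264 \right)}} = \frac{7646}{\frac{1}{25 - 264 - \left(-264\right)^{2}} \left(\left(-15\right) \left(-264\right) + \left(27 + \left(-264\right)^{2}\right) \left(25 - 264 - \left(-264\right)^{2}\right)\right)} = \frac{7646}{\frac{1}{25 - 264 - 69696} \left(3960 + \left(27 + 69696\right) \left(25 - 264 - 69696\right)\right)} = \frac{7646}{\frac{1}{25 - 264 - 69696} \left(3960 + 69723 \left(25 - 264 - 69696\right)\right)} = \frac{7646}{\frac{1}{-69935} \left(3960 + 69723 \left(-69935\right)\right)} = \frac{7646}{\left(- \frac{1}{69935}\right) \left(3960 - 4876078005\right)} = \frac{7646}{\left(- \frac{1}{69935}\right) \left(-4876074045\right)} = \frac{7646}{\frac{975214809}{13987}} = 7646 \cdot \frac{13987}{975214809} = \frac{106944602}{975214809}$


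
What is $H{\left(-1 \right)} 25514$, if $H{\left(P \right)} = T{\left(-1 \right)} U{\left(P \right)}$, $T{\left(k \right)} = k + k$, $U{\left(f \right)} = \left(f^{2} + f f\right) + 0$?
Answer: $-102056$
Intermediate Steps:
$U{\left(f \right)} = 2 f^{2}$ ($U{\left(f \right)} = \left(f^{2} + f^{2}\right) + 0 = 2 f^{2} + 0 = 2 f^{2}$)
$T{\left(k \right)} = 2 k$
$H{\left(P \right)} = - 4 P^{2}$ ($H{\left(P \right)} = 2 \left(-1\right) 2 P^{2} = - 2 \cdot 2 P^{2} = - 4 P^{2}$)
$H{\left(-1 \right)} 25514 = - 4 \left(-1\right)^{2} \cdot 25514 = \left(-4\right) 1 \cdot 25514 = \left(-4\right) 25514 = -102056$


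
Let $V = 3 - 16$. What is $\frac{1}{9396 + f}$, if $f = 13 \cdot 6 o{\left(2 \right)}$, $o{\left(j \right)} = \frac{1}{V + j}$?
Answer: $\frac{11}{103278} \approx 0.00010651$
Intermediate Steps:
$V = -13$ ($V = 3 - 16 = -13$)
$o{\left(j \right)} = \frac{1}{-13 + j}$
$f = - \frac{78}{11}$ ($f = \frac{13 \cdot 6}{-13 + 2} = \frac{78}{-11} = 78 \left(- \frac{1}{11}\right) = - \frac{78}{11} \approx -7.0909$)
$\frac{1}{9396 + f} = \frac{1}{9396 - \frac{78}{11}} = \frac{1}{\frac{103278}{11}} = \frac{11}{103278}$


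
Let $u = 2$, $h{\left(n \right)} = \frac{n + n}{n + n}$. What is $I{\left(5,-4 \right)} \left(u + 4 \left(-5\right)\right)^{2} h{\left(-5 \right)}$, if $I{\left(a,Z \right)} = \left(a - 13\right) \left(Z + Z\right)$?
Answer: $20736$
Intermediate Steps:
$h{\left(n \right)} = 1$ ($h{\left(n \right)} = \frac{2 n}{2 n} = 2 n \frac{1}{2 n} = 1$)
$I{\left(a,Z \right)} = 2 Z \left(-13 + a\right)$ ($I{\left(a,Z \right)} = \left(-13 + a\right) 2 Z = 2 Z \left(-13 + a\right)$)
$I{\left(5,-4 \right)} \left(u + 4 \left(-5\right)\right)^{2} h{\left(-5 \right)} = 2 \left(-4\right) \left(-13 + 5\right) \left(2 + 4 \left(-5\right)\right)^{2} \cdot 1 = 2 \left(-4\right) \left(-8\right) \left(2 - 20\right)^{2} \cdot 1 = 64 \left(-18\right)^{2} \cdot 1 = 64 \cdot 324 \cdot 1 = 20736 \cdot 1 = 20736$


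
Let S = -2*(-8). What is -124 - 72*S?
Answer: -1276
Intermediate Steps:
S = 16
-124 - 72*S = -124 - 72*16 = -124 - 1152 = -1276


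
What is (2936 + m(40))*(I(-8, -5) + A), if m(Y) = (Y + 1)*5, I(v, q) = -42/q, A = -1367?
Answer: -21336813/5 ≈ -4.2674e+6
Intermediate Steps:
m(Y) = 5 + 5*Y (m(Y) = (1 + Y)*5 = 5 + 5*Y)
(2936 + m(40))*(I(-8, -5) + A) = (2936 + (5 + 5*40))*(-42/(-5) - 1367) = (2936 + (5 + 200))*(-42*(-⅕) - 1367) = (2936 + 205)*(42/5 - 1367) = 3141*(-6793/5) = -21336813/5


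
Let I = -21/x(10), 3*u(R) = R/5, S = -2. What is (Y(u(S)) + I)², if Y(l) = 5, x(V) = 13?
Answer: 1936/169 ≈ 11.456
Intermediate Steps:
u(R) = R/15 (u(R) = (R/5)/3 = R/15)
I = -21/13 ≈ -1.6154
(Y(u(S)) + I)² = (5 - 21/13)² = (44/13)² = 1936/169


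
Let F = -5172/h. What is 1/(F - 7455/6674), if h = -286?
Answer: 13442/228069 ≈ 0.058938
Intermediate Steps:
F = 2586/143 (F = -5172/(-286) = -5172*(-1/286) = 2586/143 ≈ 18.084)
1/(F - 7455/6674) = 1/(2586/143 - 7455/6674) = 1/(2586/143 - 7455*1/6674) = 1/(2586/143 - 105/94) = 1/(228069/13442) = 13442/228069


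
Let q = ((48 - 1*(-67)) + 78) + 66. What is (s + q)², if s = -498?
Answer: 57121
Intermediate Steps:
q = 259 (q = ((48 + 67) + 78) + 66 = (115 + 78) + 66 = 193 + 66 = 259)
(s + q)² = (-498 + 259)² = (-239)² = 57121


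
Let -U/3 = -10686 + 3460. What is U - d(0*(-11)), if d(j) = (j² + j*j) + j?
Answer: 21678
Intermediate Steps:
d(j) = j + 2*j² (d(j) = (j² + j²) + j = 2*j² + j = j + 2*j²)
U = 21678 (U = -3*(-10686 + 3460) = -3*(-7226) = 21678)
U - d(0*(-11)) = 21678 - 0*(-11)*(1 + 2*(0*(-11))) = 21678 - 0*(1 + 2*0) = 21678 - 0*(1 + 0) = 21678 - 0 = 21678 - 1*0 = 21678 + 0 = 21678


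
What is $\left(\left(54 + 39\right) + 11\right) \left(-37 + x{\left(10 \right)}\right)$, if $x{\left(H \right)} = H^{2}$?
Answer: $6552$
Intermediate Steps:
$\left(\left(54 + 39\right) + 11\right) \left(-37 + x{\left(10 \right)}\right) = \left(\left(54 + 39\right) + 11\right) \left(-37 + 10^{2}\right) = \left(93 + 11\right) \left(-37 + 100\right) = 104 \cdot 63 = 6552$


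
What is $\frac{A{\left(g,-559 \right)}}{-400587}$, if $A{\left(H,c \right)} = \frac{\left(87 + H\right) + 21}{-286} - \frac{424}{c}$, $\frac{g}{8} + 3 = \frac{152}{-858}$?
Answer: $- \frac{20314}{17323227207} \approx -1.1726 \cdot 10^{-6}$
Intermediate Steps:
$g = - \frac{10904}{429}$ ($g = -24 + 8 \frac{152}{-858} = -24 + 8 \cdot 152 \left(- \frac{1}{858}\right) = -24 + 8 \left(- \frac{76}{429}\right) = -24 - \frac{608}{429} = - \frac{10904}{429} \approx -25.417$)
$A{\left(H,c \right)} = - \frac{54}{143} - \frac{424}{c} - \frac{H}{286}$ ($A{\left(H,c \right)} = \left(108 + H\right) \left(- \frac{1}{286}\right) - \frac{424}{c} = \left(- \frac{54}{143} - \frac{H}{286}\right) - \frac{424}{c} = - \frac{54}{143} - \frac{424}{c} - \frac{H}{286}$)
$\frac{A{\left(g,-559 \right)}}{-400587} = \frac{\frac{1}{286} \frac{1}{-559} \left(-121264 - - 559 \left(108 - \frac{10904}{429}\right)\right)}{-400587} = \frac{1}{286} \left(- \frac{1}{559}\right) \left(-121264 - \left(-559\right) \frac{35428}{429}\right) \left(- \frac{1}{400587}\right) = \frac{1}{286} \left(- \frac{1}{559}\right) \left(-121264 + \frac{1523404}{33}\right) \left(- \frac{1}{400587}\right) = \frac{1}{286} \left(- \frac{1}{559}\right) \left(- \frac{2478308}{33}\right) \left(- \frac{1}{400587}\right) = \frac{1239154}{2637921} \left(- \frac{1}{400587}\right) = - \frac{20314}{17323227207}$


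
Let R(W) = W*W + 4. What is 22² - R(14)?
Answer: 284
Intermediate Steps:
R(W) = 4 + W² (R(W) = W² + 4 = 4 + W²)
22² - R(14) = 22² - (4 + 14²) = 484 - (4 + 196) = 484 - 1*200 = 484 - 200 = 284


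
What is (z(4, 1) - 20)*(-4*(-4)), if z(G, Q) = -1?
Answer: -336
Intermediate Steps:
(z(4, 1) - 20)*(-4*(-4)) = (-1 - 20)*(-4*(-4)) = -21*16 = -336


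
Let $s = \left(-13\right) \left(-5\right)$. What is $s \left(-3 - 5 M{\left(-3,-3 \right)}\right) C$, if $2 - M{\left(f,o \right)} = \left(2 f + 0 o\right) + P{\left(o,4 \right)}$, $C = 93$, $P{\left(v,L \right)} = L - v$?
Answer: $-48360$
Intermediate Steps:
$s = 65$
$M{\left(f,o \right)} = -2 + o - 2 f$ ($M{\left(f,o \right)} = 2 - \left(\left(2 f + 0 o\right) - \left(-4 + o\right)\right) = 2 - \left(\left(2 f + 0\right) - \left(-4 + o\right)\right) = 2 - \left(2 f - \left(-4 + o\right)\right) = 2 - \left(4 - o + 2 f\right) = -2 + o - 2 f$)
$s \left(-3 - 5 M{\left(-3,-3 \right)}\right) C = 65 \left(-3 - 5 \left(-2 - 3 - -6\right)\right) 93 = 65 \left(-3 - 5 \left(-2 - 3 + 6\right)\right) 93 = 65 \left(-3 - 5\right) 93 = 65 \left(-8\right) 93 = \left(-520\right) 93 = -48360$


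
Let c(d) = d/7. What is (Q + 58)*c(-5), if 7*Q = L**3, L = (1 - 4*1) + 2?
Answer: -2025/49 ≈ -41.327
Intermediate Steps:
L = -1 (L = (1 - 4) + 2 = -3 + 2 = -1)
Q = -1/7 (Q = (1/7)*(-1)**3 = (1/7)*(-1) = -1/7 ≈ -0.14286)
c(d) = d/7 (c(d) = d*(1/7) = d/7)
(Q + 58)*c(-5) = (-1/7 + 58)*((1/7)*(-5)) = (405/7)*(-5/7) = -2025/49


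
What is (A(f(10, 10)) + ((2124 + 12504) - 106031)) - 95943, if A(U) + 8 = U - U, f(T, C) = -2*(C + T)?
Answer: -187354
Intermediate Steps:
f(T, C) = -2*C - 2*T
A(U) = -8 (A(U) = -8 + (U - U) = -8 + 0 = -8)
(A(f(10, 10)) + ((2124 + 12504) - 106031)) - 95943 = (-8 + ((2124 + 12504) - 106031)) - 95943 = (-8 + (14628 - 106031)) - 95943 = (-8 - 91403) - 95943 = -91411 - 95943 = -187354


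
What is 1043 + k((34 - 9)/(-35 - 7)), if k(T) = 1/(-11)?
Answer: 11472/11 ≈ 1042.9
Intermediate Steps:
k(T) = -1/11
1043 + k((34 - 9)/(-35 - 7)) = 1043 - 1/11 = 11472/11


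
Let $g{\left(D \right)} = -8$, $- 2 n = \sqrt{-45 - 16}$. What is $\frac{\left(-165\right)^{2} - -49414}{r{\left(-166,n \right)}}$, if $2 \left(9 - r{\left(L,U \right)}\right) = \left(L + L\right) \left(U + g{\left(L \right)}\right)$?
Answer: $- \frac{101086841}{2159990} + \frac{6361037 i \sqrt{61}}{2159990} \approx -46.8 + 23.001 i$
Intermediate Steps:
$n = - \frac{i \sqrt{61}}{2}$ ($n = - \frac{\sqrt{-45 - 16}}{2} = - \frac{\sqrt{-61}}{2} = - \frac{i \sqrt{61}}{2} \approx - 3.9051 i$)
$r{\left(L,U \right)} = 9 - L \left(-8 + U\right)$ ($r{\left(L,U \right)} = 9 - \frac{\left(L + L\right) \left(U - 8\right)}{2} = 9 - \frac{2 L \left(-8 + U\right)}{2} = 9 - L \left(-8 + U\right)$)
$\frac{\left(-165\right)^{2} - -49414}{r{\left(-166,n \right)}} = \frac{\left(-165\right)^{2} - -49414}{9 + 8 \left(-166\right) - - 166 \left(- \frac{i \sqrt{61}}{2}\right)} = \frac{27225 + 49414}{9 - 1328 - 83 i \sqrt{61}} = \frac{76639}{-1319 - 83 i \sqrt{61}}$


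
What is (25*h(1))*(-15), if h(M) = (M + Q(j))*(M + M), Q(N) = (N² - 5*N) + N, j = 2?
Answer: 2250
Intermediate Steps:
Q(N) = N² - 4*N
h(M) = 2*M*(-4 + M) (h(M) = (M + 2*(-4 + 2))*(M + M) = (M + 2*(-2))*(2*M) = (M - 4)*(2*M) = (-4 + M)*(2*M) = 2*M*(-4 + M))
(25*h(1))*(-15) = (25*(2*1*(-4 + 1)))*(-15) = (25*(2*1*(-3)))*(-15) = (25*(-6))*(-15) = -150*(-15) = 2250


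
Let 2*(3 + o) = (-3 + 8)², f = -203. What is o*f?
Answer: -3857/2 ≈ -1928.5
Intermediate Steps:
o = 19/2 (o = -3 + (-3 + 8)²/2 = -3 + (½)*5² = -3 + (½)*25 = -3 + 25/2 = 19/2 ≈ 9.5000)
o*f = (19/2)*(-203) = -3857/2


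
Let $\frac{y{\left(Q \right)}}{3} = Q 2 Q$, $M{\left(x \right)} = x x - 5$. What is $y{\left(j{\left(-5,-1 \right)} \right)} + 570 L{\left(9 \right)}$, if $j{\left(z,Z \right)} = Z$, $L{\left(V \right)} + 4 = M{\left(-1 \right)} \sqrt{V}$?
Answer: $-9114$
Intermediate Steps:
$M{\left(x \right)} = -5 + x^{2}$ ($M{\left(x \right)} = x^{2} - 5 = -5 + x^{2}$)
$L{\left(V \right)} = -4 - 4 \sqrt{V}$ ($L{\left(V \right)} = -4 + \left(-5 + \left(-1\right)^{2}\right) \sqrt{V} = -4 + \left(-5 + 1\right) \sqrt{V} = -4 - 4 \sqrt{V}$)
$y{\left(Q \right)} = 6 Q^{2}$ ($y{\left(Q \right)} = 3 Q 2 Q = 3 \cdot 2 Q Q = 3 \cdot 2 Q^{2} = 6 Q^{2}$)
$y{\left(j{\left(-5,-1 \right)} \right)} + 570 L{\left(9 \right)} = 6 \left(-1\right)^{2} + 570 \left(-4 - 4 \sqrt{9}\right) = 6 \cdot 1 + 570 \left(-4 - 12\right) = 6 + 570 \left(-4 - 12\right) = 6 + 570 \left(-16\right) = 6 - 9120 = -9114$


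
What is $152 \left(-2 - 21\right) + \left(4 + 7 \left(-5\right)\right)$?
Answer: $-3527$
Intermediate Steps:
$152 \left(-2 - 21\right) + \left(4 + 7 \left(-5\right)\right) = 152 \left(-23\right) + \left(4 - 35\right) = -3496 - 31 = -3527$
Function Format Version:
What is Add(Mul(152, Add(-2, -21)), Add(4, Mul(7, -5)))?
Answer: -3527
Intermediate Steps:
Add(Mul(152, Add(-2, -21)), Add(4, Mul(7, -5))) = Add(Mul(152, -23), Add(4, -35)) = Add(-3496, -31) = -3527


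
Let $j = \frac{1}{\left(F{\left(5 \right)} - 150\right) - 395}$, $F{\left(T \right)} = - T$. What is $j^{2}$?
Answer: $\frac{1}{302500} \approx 3.3058 \cdot 10^{-6}$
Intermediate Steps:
$j = - \frac{1}{550}$ ($j = \frac{1}{\left(\left(-1\right) 5 - 150\right) - 395} = \frac{1}{\left(-5 - 150\right) - 395} = \frac{1}{-155 - 395} = \frac{1}{-550} = - \frac{1}{550} \approx -0.0018182$)
$j^{2} = \left(- \frac{1}{550}\right)^{2} = \frac{1}{302500}$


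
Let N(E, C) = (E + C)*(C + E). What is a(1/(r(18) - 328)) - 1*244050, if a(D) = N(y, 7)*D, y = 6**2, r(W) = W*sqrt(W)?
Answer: -3104147759/12719 - 49923*sqrt(2)/50876 ≈ -2.4406e+5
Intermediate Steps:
r(W) = W**(3/2)
y = 36
N(E, C) = (C + E)**2 (N(E, C) = (C + E)*(C + E) = (C + E)**2)
a(D) = 1849*D (a(D) = (7 + 36)**2*D = 43**2*D = 1849*D)
a(1/(r(18) - 328)) - 1*244050 = 1849/(18**(3/2) - 328) - 1*244050 = 1849/(54*sqrt(2) - 328) - 244050 = 1849/(-328 + 54*sqrt(2)) - 244050 = -244050 + 1849/(-328 + 54*sqrt(2))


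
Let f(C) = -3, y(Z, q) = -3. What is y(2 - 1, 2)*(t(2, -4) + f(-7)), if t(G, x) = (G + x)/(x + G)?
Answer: 6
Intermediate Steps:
t(G, x) = 1 (t(G, x) = (G + x)/(G + x) = 1)
y(2 - 1, 2)*(t(2, -4) + f(-7)) = -3*(1 - 3) = -3*(-2) = 6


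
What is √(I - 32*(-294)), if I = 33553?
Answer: √42961 ≈ 207.27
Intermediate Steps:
√(I - 32*(-294)) = √(33553 - 32*(-294)) = √(33553 + 9408) = √42961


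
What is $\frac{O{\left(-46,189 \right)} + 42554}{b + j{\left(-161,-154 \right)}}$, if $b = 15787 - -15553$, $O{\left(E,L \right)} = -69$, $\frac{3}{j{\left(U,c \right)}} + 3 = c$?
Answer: $\frac{6670145}{4920377} \approx 1.3556$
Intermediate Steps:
$j{\left(U,c \right)} = \frac{3}{-3 + c}$
$b = 31340$ ($b = 15787 + 15553 = 31340$)
$\frac{O{\left(-46,189 \right)} + 42554}{b + j{\left(-161,-154 \right)}} = \frac{-69 + 42554}{31340 + \frac{3}{-3 - 154}} = \frac{42485}{31340 + \frac{3}{-157}} = \frac{42485}{31340 + 3 \left(- \frac{1}{157}\right)} = \frac{42485}{31340 - \frac{3}{157}} = \frac{42485}{\frac{4920377}{157}} = 42485 \cdot \frac{157}{4920377} = \frac{6670145}{4920377}$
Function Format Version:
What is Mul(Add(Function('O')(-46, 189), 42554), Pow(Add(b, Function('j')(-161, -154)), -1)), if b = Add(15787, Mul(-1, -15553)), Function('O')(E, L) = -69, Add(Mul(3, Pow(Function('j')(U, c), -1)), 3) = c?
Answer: Rational(6670145, 4920377) ≈ 1.3556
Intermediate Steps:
Function('j')(U, c) = Mul(3, Pow(Add(-3, c), -1))
b = 31340 (b = Add(15787, 15553) = 31340)
Mul(Add(Function('O')(-46, 189), 42554), Pow(Add(b, Function('j')(-161, -154)), -1)) = Mul(Add(-69, 42554), Pow(Add(31340, Mul(3, Pow(Add(-3, -154), -1))), -1)) = Mul(42485, Pow(Add(31340, Mul(3, Pow(-157, -1))), -1)) = Mul(42485, Pow(Add(31340, Mul(3, Rational(-1, 157))), -1)) = Mul(42485, Pow(Add(31340, Rational(-3, 157)), -1)) = Mul(42485, Pow(Rational(4920377, 157), -1)) = Mul(42485, Rational(157, 4920377)) = Rational(6670145, 4920377)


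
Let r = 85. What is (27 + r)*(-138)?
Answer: -15456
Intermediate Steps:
(27 + r)*(-138) = (27 + 85)*(-138) = 112*(-138) = -15456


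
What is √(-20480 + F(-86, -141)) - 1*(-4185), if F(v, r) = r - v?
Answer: 4185 + 37*I*√15 ≈ 4185.0 + 143.3*I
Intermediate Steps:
√(-20480 + F(-86, -141)) - 1*(-4185) = √(-20480 + (-141 - 1*(-86))) - 1*(-4185) = √(-20480 + (-141 + 86)) + 4185 = √(-20480 - 55) + 4185 = √(-20535) + 4185 = 37*I*√15 + 4185 = 4185 + 37*I*√15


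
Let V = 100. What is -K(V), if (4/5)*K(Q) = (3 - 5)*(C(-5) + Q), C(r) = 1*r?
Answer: 475/2 ≈ 237.50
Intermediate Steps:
C(r) = r
K(Q) = 25/2 - 5*Q/2 (K(Q) = 5*((3 - 5)*(-5 + Q))/4 = 5*(-2*(-5 + Q))/4 = 5*(10 - 2*Q)/4 = 25/2 - 5*Q/2)
-K(V) = -(25/2 - 5/2*100) = -(25/2 - 250) = -1*(-475/2) = 475/2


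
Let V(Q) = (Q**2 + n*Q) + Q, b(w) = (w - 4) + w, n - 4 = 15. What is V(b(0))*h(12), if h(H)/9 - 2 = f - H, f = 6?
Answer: 2304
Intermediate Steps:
n = 19 (n = 4 + 15 = 19)
b(w) = -4 + 2*w (b(w) = (-4 + w) + w = -4 + 2*w)
h(H) = 72 - 9*H (h(H) = 18 + 9*(6 - H) = 18 + (54 - 9*H) = 72 - 9*H)
V(Q) = Q**2 + 20*Q (V(Q) = (Q**2 + 19*Q) + Q = Q**2 + 20*Q)
V(b(0))*h(12) = ((-4 + 2*0)*(20 + (-4 + 2*0)))*(72 - 9*12) = ((-4 + 0)*(20 + (-4 + 0)))*(72 - 108) = -4*(20 - 4)*(-36) = -4*16*(-36) = -64*(-36) = 2304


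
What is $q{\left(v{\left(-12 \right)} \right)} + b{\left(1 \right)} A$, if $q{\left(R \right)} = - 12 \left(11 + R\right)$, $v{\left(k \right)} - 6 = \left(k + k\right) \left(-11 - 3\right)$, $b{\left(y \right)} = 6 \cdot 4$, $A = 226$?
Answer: $1188$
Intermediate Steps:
$b{\left(y \right)} = 24$
$v{\left(k \right)} = 6 - 28 k$ ($v{\left(k \right)} = 6 + \left(k + k\right) \left(-11 - 3\right) = 6 + 2 k \left(-14\right) = 6 - 28 k$)
$q{\left(R \right)} = -132 - 12 R$
$q{\left(v{\left(-12 \right)} \right)} + b{\left(1 \right)} A = \left(-132 - 12 \left(6 - -336\right)\right) + 24 \cdot 226 = \left(-132 - 12 \left(6 + 336\right)\right) + 5424 = \left(-132 - 4104\right) + 5424 = -4236 + 5424 = 1188$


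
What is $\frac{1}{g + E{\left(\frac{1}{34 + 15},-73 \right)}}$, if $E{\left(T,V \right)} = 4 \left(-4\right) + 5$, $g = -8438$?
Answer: $- \frac{1}{8449} \approx -0.00011836$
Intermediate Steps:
$E{\left(T,V \right)} = -11$ ($E{\left(T,V \right)} = -16 + 5 = -11$)
$\frac{1}{g + E{\left(\frac{1}{34 + 15},-73 \right)}} = \frac{1}{-8438 - 11} = \frac{1}{-8449} = - \frac{1}{8449}$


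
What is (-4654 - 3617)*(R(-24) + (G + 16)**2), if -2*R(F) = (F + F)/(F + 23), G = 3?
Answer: -2787327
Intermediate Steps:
R(F) = -F/(23 + F) (R(F) = -(F + F)/(2*(F + 23)) = -2*F/(2*(23 + F)) = -F/(23 + F))
(-4654 - 3617)*(R(-24) + (G + 16)**2) = (-4654 - 3617)*(-1*(-24)/(23 - 24) + (3 + 16)**2) = -8271*(-1*(-24)/(-1) + 19**2) = -8271*(-1*(-24)*(-1) + 361) = -8271*(-24 + 361) = -8271*337 = -2787327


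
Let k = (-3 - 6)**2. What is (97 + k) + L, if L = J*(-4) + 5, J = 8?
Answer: 151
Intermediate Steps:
L = -27 (L = 8*(-4) + 5 = -32 + 5 = -27)
k = 81 (k = (-9)**2 = 81)
(97 + k) + L = (97 + 81) - 27 = 178 - 27 = 151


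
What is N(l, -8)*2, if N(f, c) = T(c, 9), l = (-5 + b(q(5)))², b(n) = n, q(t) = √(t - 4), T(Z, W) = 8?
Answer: 16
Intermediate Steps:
q(t) = √(-4 + t)
l = 16 (l = (-5 + √(-4 + 5))² = (-5 + √1)² = (-5 + 1)² = (-4)² = 16)
N(f, c) = 8
N(l, -8)*2 = 8*2 = 16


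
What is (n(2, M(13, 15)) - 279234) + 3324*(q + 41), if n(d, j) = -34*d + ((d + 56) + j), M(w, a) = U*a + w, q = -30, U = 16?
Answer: -242427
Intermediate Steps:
M(w, a) = w + 16*a (M(w, a) = 16*a + w = w + 16*a)
n(d, j) = 56 + j - 33*d (n(d, j) = -34*d + ((56 + d) + j) = -34*d + (56 + d + j) = 56 + j - 33*d)
(n(2, M(13, 15)) - 279234) + 3324*(q + 41) = ((56 + (13 + 16*15) - 33*2) - 279234) + 3324*(-30 + 41) = ((56 + (13 + 240) - 66) - 279234) + 3324*11 = ((56 + 253 - 66) - 279234) + 36564 = (243 - 279234) + 36564 = -278991 + 36564 = -242427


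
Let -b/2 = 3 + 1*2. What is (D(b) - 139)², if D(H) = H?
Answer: 22201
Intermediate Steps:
b = -10 (b = -2*(3 + 1*2) = -2*(3 + 2) = -2*5 = -10)
(D(b) - 139)² = (-10 - 139)² = (-149)² = 22201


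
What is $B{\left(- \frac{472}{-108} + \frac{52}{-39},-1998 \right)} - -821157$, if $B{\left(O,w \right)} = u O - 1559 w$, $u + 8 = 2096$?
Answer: $\frac{11827141}{3} \approx 3.9424 \cdot 10^{6}$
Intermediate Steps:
$u = 2088$ ($u = -8 + 2096 = 2088$)
$B{\left(O,w \right)} = - 1559 w + 2088 O$ ($B{\left(O,w \right)} = 2088 O - 1559 w = - 1559 w + 2088 O$)
$B{\left(- \frac{472}{-108} + \frac{52}{-39},-1998 \right)} - -821157 = \left(\left(-1559\right) \left(-1998\right) + 2088 \left(- \frac{472}{-108} + \frac{52}{-39}\right)\right) - -821157 = \left(3114882 + 2088 \left(\left(-472\right) \left(- \frac{1}{108}\right) + 52 \left(- \frac{1}{39}\right)\right)\right) + 821157 = \left(3114882 + 2088 \left(\frac{118}{27} - \frac{4}{3}\right)\right) + 821157 = \left(3114882 + 2088 \cdot \frac{82}{27}\right) + 821157 = \left(3114882 + \frac{19024}{3}\right) + 821157 = \frac{9363670}{3} + 821157 = \frac{11827141}{3}$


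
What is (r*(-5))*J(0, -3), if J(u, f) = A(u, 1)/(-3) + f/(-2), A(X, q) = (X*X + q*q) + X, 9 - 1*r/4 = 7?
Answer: -140/3 ≈ -46.667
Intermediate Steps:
r = 8 (r = 36 - 4*7 = 36 - 28 = 8)
A(X, q) = X + X² + q² (A(X, q) = (X² + q²) + X = X + X² + q²)
J(u, f) = -⅓ - f/2 - u/3 - u²/3 (J(u, f) = (u + u² + 1²)/(-3) + f/(-2) = (u + u² + 1)*(-⅓) + f*(-½) = (1 + u + u²)*(-⅓) - f/2 = (-⅓ - u/3 - u²/3) - f/2 = -⅓ - f/2 - u/3 - u²/3)
(r*(-5))*J(0, -3) = (8*(-5))*(-⅓ - ½*(-3) - ⅓*0 - ⅓*0²) = -40*(-⅓ + 3/2 + 0 - ⅓*0) = -40*(-⅓ + 3/2 + 0 + 0) = -40*7/6 = -140/3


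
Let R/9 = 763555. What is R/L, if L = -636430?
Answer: -1374399/127286 ≈ -10.798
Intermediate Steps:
R = 6871995 (R = 9*763555 = 6871995)
R/L = 6871995/(-636430) = 6871995*(-1/636430) = -1374399/127286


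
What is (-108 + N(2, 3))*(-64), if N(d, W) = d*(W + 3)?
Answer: 6144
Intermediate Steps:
N(d, W) = d*(3 + W)
(-108 + N(2, 3))*(-64) = (-108 + 2*(3 + 3))*(-64) = (-108 + 2*6)*(-64) = (-108 + 12)*(-64) = -96*(-64) = 6144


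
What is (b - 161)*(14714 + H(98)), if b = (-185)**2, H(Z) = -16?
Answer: 500672672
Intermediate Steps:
b = 34225
(b - 161)*(14714 + H(98)) = (34225 - 161)*(14714 - 16) = 34064*14698 = 500672672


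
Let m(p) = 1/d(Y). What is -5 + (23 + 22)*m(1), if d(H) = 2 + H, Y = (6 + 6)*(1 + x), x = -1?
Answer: 35/2 ≈ 17.500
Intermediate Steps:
Y = 0 (Y = (6 + 6)*(1 - 1) = 12*0 = 0)
m(p) = ½ (m(p) = 1/(2 + 0) = 1/2 = ½)
-5 + (23 + 22)*m(1) = -5 + (23 + 22)*(½) = -5 + 45*(½) = -5 + 45/2 = 35/2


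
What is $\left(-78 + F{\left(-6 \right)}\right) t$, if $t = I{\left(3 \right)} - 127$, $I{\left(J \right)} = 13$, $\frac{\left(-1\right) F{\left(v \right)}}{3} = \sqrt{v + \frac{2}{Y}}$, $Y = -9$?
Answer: $8892 + 228 i \sqrt{14} \approx 8892.0 + 853.1 i$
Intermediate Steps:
$F{\left(v \right)} = - 3 \sqrt{- \frac{2}{9} + v}$ ($F{\left(v \right)} = - 3 \sqrt{v + \frac{2}{-9}} = - 3 \sqrt{v + 2 \left(- \frac{1}{9}\right)} = - 3 \sqrt{v - \frac{2}{9}} = - 3 \sqrt{- \frac{2}{9} + v}$)
$t = -114$ ($t = 13 - 127 = -114$)
$\left(-78 + F{\left(-6 \right)}\right) t = \left(-78 - \sqrt{-2 + 9 \left(-6\right)}\right) \left(-114\right) = \left(-78 - \sqrt{-2 - 54}\right) \left(-114\right) = \left(-78 - \sqrt{-56}\right) \left(-114\right) = \left(-78 - 2 i \sqrt{14}\right) \left(-114\right) = 8892 + 228 i \sqrt{14}$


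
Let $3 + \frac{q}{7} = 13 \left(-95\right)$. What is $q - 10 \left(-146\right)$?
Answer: $-7206$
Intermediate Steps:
$q = -8666$ ($q = -21 + 7 \cdot 13 \left(-95\right) = -21 + 7 \left(-1235\right) = -21 - 8645 = -8666$)
$q - 10 \left(-146\right) = -8666 - 10 \left(-146\right) = -8666 - -1460 = -8666 + 1460 = -7206$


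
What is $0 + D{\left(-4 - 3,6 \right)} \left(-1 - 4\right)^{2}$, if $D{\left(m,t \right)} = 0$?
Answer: $0$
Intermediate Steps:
$0 + D{\left(-4 - 3,6 \right)} \left(-1 - 4\right)^{2} = 0 + 0 \left(-1 - 4\right)^{2} = 0 + 0 \left(-5\right)^{2} = 0 + 0 \cdot 25 = 0 + 0 = 0$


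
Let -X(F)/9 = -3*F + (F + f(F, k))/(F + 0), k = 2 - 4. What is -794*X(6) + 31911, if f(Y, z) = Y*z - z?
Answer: -101481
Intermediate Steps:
k = -2
f(Y, z) = -z + Y*z
X(F) = 27*F - 9*(2 - F)/F (X(F) = -9*(-3*F + (F - 2*(-1 + F))/(F + 0)) = -9*(-3*F + (F + (2 - 2*F))/F) = -9*(-3*F + (2 - F)/F) = 27*F - 9*(2 - F)/F)
-794*X(6) + 31911 = -794*(9 - 18/6 + 27*6) + 31911 = -794*(9 - 18*1/6 + 162) + 31911 = -794*(9 - 3 + 162) + 31911 = -794*168 + 31911 = -133392 + 31911 = -101481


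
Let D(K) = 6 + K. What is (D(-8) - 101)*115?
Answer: -11845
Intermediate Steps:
(D(-8) - 101)*115 = ((6 - 8) - 101)*115 = (-2 - 101)*115 = -103*115 = -11845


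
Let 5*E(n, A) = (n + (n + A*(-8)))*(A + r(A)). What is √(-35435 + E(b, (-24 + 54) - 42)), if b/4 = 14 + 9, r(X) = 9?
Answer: I*√35603 ≈ 188.69*I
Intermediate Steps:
b = 92 (b = 4*(14 + 9) = 4*23 = 92)
E(n, A) = (9 + A)*(-8*A + 2*n)/5 (E(n, A) = ((n + (n + A*(-8)))*(A + 9))/5 = ((n + (n - 8*A))*(9 + A))/5 = ((-8*A + 2*n)*(9 + A))/5 = ((9 + A)*(-8*A + 2*n))/5 = (9 + A)*(-8*A + 2*n)/5)
√(-35435 + E(b, (-24 + 54) - 42)) = √(-35435 + (-72*((-24 + 54) - 42)/5 - 8*((-24 + 54) - 42)²/5 + (18/5)*92 + (⅖)*((-24 + 54) - 42)*92)) = √(-35435 + (-72*(30 - 42)/5 - 8*(30 - 42)²/5 + 1656/5 + (⅖)*(30 - 42)*92)) = √(-35435 + (-72/5*(-12) - 8/5*(-12)² + 1656/5 + (⅖)*(-12)*92)) = √(-35435 + (864/5 - 8/5*144 + 1656/5 - 2208/5)) = √(-35435 + (864/5 - 1152/5 + 1656/5 - 2208/5)) = √(-35435 - 168) = √(-35603) = I*√35603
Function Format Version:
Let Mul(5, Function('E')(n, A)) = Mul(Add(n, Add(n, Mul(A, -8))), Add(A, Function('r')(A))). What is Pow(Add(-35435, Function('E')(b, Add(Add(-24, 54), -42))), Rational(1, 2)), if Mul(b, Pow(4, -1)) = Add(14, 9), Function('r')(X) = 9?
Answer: Mul(I, Pow(35603, Rational(1, 2))) ≈ Mul(188.69, I)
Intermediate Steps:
b = 92 (b = Mul(4, Add(14, 9)) = Mul(4, 23) = 92)
Function('E')(n, A) = Mul(Rational(1, 5), Add(9, A), Add(Mul(-8, A), Mul(2, n))) (Function('E')(n, A) = Mul(Rational(1, 5), Mul(Add(n, Add(n, Mul(A, -8))), Add(A, 9))) = Mul(Rational(1, 5), Mul(Add(n, Add(n, Mul(-8, A))), Add(9, A))) = Mul(Rational(1, 5), Mul(Add(Mul(-8, A), Mul(2, n)), Add(9, A))) = Mul(Rational(1, 5), Mul(Add(9, A), Add(Mul(-8, A), Mul(2, n)))) = Mul(Rational(1, 5), Add(9, A), Add(Mul(-8, A), Mul(2, n))))
Pow(Add(-35435, Function('E')(b, Add(Add(-24, 54), -42))), Rational(1, 2)) = Pow(Add(-35435, Add(Mul(Rational(-72, 5), Add(Add(-24, 54), -42)), Mul(Rational(-8, 5), Pow(Add(Add(-24, 54), -42), 2)), Mul(Rational(18, 5), 92), Mul(Rational(2, 5), Add(Add(-24, 54), -42), 92))), Rational(1, 2)) = Pow(Add(-35435, Add(Mul(Rational(-72, 5), Add(30, -42)), Mul(Rational(-8, 5), Pow(Add(30, -42), 2)), Rational(1656, 5), Mul(Rational(2, 5), Add(30, -42), 92))), Rational(1, 2)) = Pow(Add(-35435, Add(Mul(Rational(-72, 5), -12), Mul(Rational(-8, 5), Pow(-12, 2)), Rational(1656, 5), Mul(Rational(2, 5), -12, 92))), Rational(1, 2)) = Pow(Add(-35435, Add(Rational(864, 5), Mul(Rational(-8, 5), 144), Rational(1656, 5), Rational(-2208, 5))), Rational(1, 2)) = Pow(Add(-35435, Add(Rational(864, 5), Rational(-1152, 5), Rational(1656, 5), Rational(-2208, 5))), Rational(1, 2)) = Pow(Add(-35435, -168), Rational(1, 2)) = Pow(-35603, Rational(1, 2)) = Mul(I, Pow(35603, Rational(1, 2)))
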